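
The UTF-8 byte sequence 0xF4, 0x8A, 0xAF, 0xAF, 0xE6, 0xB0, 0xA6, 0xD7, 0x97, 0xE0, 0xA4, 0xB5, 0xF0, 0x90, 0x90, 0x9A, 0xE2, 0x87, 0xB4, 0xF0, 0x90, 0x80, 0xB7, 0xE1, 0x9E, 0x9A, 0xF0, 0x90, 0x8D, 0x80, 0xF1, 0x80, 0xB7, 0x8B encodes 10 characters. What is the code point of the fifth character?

Offset 0: leading byte 0xF4 = 11110100 → 4-byte char #1 = F4 8A AF AF.
Offset 4: leading byte 0xE6 = 11100110 → 3-byte char #2 = E6 B0 A6.
Offset 7: leading byte 0xD7 = 11010111 → 2-byte char #3 = D7 97.
Offset 9: leading byte 0xE0 = 11100000 → 3-byte char #4 = E0 A4 B5.
Offset 12: leading byte 0xF0 = 11110000 → 4-byte char #5 = F0 90 90 9A.
Leading byte 0xF0 = 11110000 matches 11110xxx → 4-byte sequence.
Byte 1: 0xF0 = 11110000, payload 000 (3 bits).
Byte 2: 0x90 = 10010000 (10xxxxxx ✓), payload 010000.
Byte 3: 0x90 = 10010000 (10xxxxxx ✓), payload 010000.
Byte 4: 0x9A = 10011010 (10xxxxxx ✓), payload 011010.
Concatenate: 000010000010000011010 = 0x1041A (21 bits → U+1041A).

U+1041A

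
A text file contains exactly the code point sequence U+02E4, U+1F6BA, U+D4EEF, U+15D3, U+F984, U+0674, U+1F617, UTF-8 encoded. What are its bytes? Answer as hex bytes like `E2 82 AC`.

CB A4 F0 9F 9A BA F3 94 BB AF E1 97 93 EF A6 84 D9 B4 F0 9F 98 97

U+02E4: 2-byte form → CB A4.
U+1F6BA: 4-byte form → F0 9F 9A BA.
U+D4EEF: 4-byte form → F3 94 BB AF.
U+15D3: 3-byte form → E1 97 93.
U+F984: 3-byte form → EF A6 84.
U+0674: 2-byte form → D9 B4.
U+1F617: 4-byte form → F0 9F 98 97.
Concatenated (22 bytes): CB A4 F0 9F 9A BA F3 94 BB AF E1 97 93 EF A6 84 D9 B4 F0 9F 98 97.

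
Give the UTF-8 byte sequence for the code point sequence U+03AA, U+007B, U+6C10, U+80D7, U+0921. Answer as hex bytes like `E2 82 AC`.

CE AA 7B E6 B0 90 E8 83 97 E0 A4 A1

U+03AA: 2-byte form → CE AA.
U+007B: 1-byte form → 7B.
U+6C10: 3-byte form → E6 B0 90.
U+80D7: 3-byte form → E8 83 97.
U+0921: 3-byte form → E0 A4 A1.
Concatenated (12 bytes): CE AA 7B E6 B0 90 E8 83 97 E0 A4 A1.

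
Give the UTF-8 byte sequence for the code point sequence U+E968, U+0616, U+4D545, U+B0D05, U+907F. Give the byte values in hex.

EE A5 A8 D8 96 F1 8D 95 85 F2 B0 B4 85 E9 81 BF

U+E968: 3-byte form → EE A5 A8.
U+0616: 2-byte form → D8 96.
U+4D545: 4-byte form → F1 8D 95 85.
U+B0D05: 4-byte form → F2 B0 B4 85.
U+907F: 3-byte form → E9 81 BF.
Concatenated (16 bytes): EE A5 A8 D8 96 F1 8D 95 85 F2 B0 B4 85 E9 81 BF.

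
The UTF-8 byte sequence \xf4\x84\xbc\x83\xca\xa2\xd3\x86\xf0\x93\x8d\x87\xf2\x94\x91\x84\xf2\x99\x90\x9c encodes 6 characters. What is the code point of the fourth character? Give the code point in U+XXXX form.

U+13347

Offset 0: leading byte 0xF4 = 11110100 → 4-byte char #1 = F4 84 BC 83.
Offset 4: leading byte 0xCA = 11001010 → 2-byte char #2 = CA A2.
Offset 6: leading byte 0xD3 = 11010011 → 2-byte char #3 = D3 86.
Offset 8: leading byte 0xF0 = 11110000 → 4-byte char #4 = F0 93 8D 87.
Leading byte 0xF0 = 11110000 matches 11110xxx → 4-byte sequence.
Byte 1: 0xF0 = 11110000, payload 000 (3 bits).
Byte 2: 0x93 = 10010011 (10xxxxxx ✓), payload 010011.
Byte 3: 0x8D = 10001101 (10xxxxxx ✓), payload 001101.
Byte 4: 0x87 = 10000111 (10xxxxxx ✓), payload 000111.
Concatenate: 000010011001101000111 = 0x13347 (21 bits → U+13347).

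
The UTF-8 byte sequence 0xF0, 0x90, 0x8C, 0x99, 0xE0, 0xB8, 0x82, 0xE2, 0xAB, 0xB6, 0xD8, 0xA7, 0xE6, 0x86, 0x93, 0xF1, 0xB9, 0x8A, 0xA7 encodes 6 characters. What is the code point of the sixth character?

Offset 0: leading byte 0xF0 = 11110000 → 4-byte char #1 = F0 90 8C 99.
Offset 4: leading byte 0xE0 = 11100000 → 3-byte char #2 = E0 B8 82.
Offset 7: leading byte 0xE2 = 11100010 → 3-byte char #3 = E2 AB B6.
Offset 10: leading byte 0xD8 = 11011000 → 2-byte char #4 = D8 A7.
Offset 12: leading byte 0xE6 = 11100110 → 3-byte char #5 = E6 86 93.
Offset 15: leading byte 0xF1 = 11110001 → 4-byte char #6 = F1 B9 8A A7.
Leading byte 0xF1 = 11110001 matches 11110xxx → 4-byte sequence.
Byte 1: 0xF1 = 11110001, payload 001 (3 bits).
Byte 2: 0xB9 = 10111001 (10xxxxxx ✓), payload 111001.
Byte 3: 0x8A = 10001010 (10xxxxxx ✓), payload 001010.
Byte 4: 0xA7 = 10100111 (10xxxxxx ✓), payload 100111.
Concatenate: 001111001001010100111 = 0x792A7 (21 bits → U+792A7).

U+792A7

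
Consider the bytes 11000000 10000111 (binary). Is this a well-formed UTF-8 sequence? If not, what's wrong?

Leading byte 0xC0 = 11000000 → 2-byte form.
Continuation bytes all match 10xxxxxx. Payload decodes to 0x7.
But 0x7 < 0x80, the minimum for a 2-byte sequence — this is an overlong encoding.

invalid (overlong encoding)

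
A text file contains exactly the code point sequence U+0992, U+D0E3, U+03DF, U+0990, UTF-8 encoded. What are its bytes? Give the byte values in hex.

E0 A6 92 ED 83 A3 CF 9F E0 A6 90

U+0992: 3-byte form → E0 A6 92.
U+D0E3: 3-byte form → ED 83 A3.
U+03DF: 2-byte form → CF 9F.
U+0990: 3-byte form → E0 A6 90.
Concatenated (11 bytes): E0 A6 92 ED 83 A3 CF 9F E0 A6 90.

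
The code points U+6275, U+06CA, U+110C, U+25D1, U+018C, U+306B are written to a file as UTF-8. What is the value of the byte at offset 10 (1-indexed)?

0x97

1-indexed offset 10 is 0-indexed offset 9.
U+6275 → 3-byte form E6 89 B5 at offsets 0–2.
U+06CA → 2-byte form DB 8A at offsets 3–4.
U+110C → 3-byte form E1 84 8C at offsets 5–7.
U+25D1 → 3-byte form E2 97 91 at offsets 8–10.
Offset 9 falls in char 4's range; it's byte 2 of E2 97 91 = 0x97.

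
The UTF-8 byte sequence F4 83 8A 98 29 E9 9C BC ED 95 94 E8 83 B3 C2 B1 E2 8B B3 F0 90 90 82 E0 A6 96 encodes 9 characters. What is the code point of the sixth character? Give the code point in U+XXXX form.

U+00B1

Offset 0: leading byte 0xF4 = 11110100 → 4-byte char #1 = F4 83 8A 98.
Offset 4: leading byte 0x29 = 00101001 → 1-byte char #2 = 29.
Offset 5: leading byte 0xE9 = 11101001 → 3-byte char #3 = E9 9C BC.
Offset 8: leading byte 0xED = 11101101 → 3-byte char #4 = ED 95 94.
Offset 11: leading byte 0xE8 = 11101000 → 3-byte char #5 = E8 83 B3.
Offset 14: leading byte 0xC2 = 11000010 → 2-byte char #6 = C2 B1.
Leading byte 0xC2 = 11000010 matches 110xxxxx → 2-byte sequence.
Byte 1: 0xC2 = 11000010, payload 00010 (5 bits).
Byte 2: 0xB1 = 10110001 (10xxxxxx ✓), payload 110001.
Concatenate: 00010110001 = 0xB1 (11 bits → U+00B1).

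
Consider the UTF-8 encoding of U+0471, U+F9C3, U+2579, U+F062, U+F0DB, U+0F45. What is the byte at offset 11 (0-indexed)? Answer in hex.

U+0471 → 2-byte form D1 B1 at offsets 0–1.
U+F9C3 → 3-byte form EF A7 83 at offsets 2–4.
U+2579 → 3-byte form E2 95 B9 at offsets 5–7.
U+F062 → 3-byte form EF 81 A2 at offsets 8–10.
U+F0DB → 3-byte form EF 83 9B at offsets 11–13.
Offset 11 falls in char 5's range; it's byte 1 of EF 83 9B = 0xEF.

0xEF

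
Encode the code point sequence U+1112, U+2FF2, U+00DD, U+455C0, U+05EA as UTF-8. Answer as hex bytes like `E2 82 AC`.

E1 84 92 E2 BF B2 C3 9D F1 85 97 80 D7 AA

U+1112: 3-byte form → E1 84 92.
U+2FF2: 3-byte form → E2 BF B2.
U+00DD: 2-byte form → C3 9D.
U+455C0: 4-byte form → F1 85 97 80.
U+05EA: 2-byte form → D7 AA.
Concatenated (14 bytes): E1 84 92 E2 BF B2 C3 9D F1 85 97 80 D7 AA.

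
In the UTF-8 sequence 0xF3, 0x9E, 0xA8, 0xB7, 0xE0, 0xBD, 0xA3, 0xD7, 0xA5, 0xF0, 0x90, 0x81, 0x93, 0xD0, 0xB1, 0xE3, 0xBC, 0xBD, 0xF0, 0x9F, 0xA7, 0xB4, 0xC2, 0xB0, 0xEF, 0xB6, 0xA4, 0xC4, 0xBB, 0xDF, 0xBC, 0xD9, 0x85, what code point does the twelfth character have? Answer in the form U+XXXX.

U+0645

Offset 0: leading byte 0xF3 = 11110011 → 4-byte char #1 = F3 9E A8 B7.
Offset 4: leading byte 0xE0 = 11100000 → 3-byte char #2 = E0 BD A3.
Offset 7: leading byte 0xD7 = 11010111 → 2-byte char #3 = D7 A5.
Offset 9: leading byte 0xF0 = 11110000 → 4-byte char #4 = F0 90 81 93.
Offset 13: leading byte 0xD0 = 11010000 → 2-byte char #5 = D0 B1.
Offset 15: leading byte 0xE3 = 11100011 → 3-byte char #6 = E3 BC BD.
Offset 18: leading byte 0xF0 = 11110000 → 4-byte char #7 = F0 9F A7 B4.
Offset 22: leading byte 0xC2 = 11000010 → 2-byte char #8 = C2 B0.
Offset 24: leading byte 0xEF = 11101111 → 3-byte char #9 = EF B6 A4.
Offset 27: leading byte 0xC4 = 11000100 → 2-byte char #10 = C4 BB.
Offset 29: leading byte 0xDF = 11011111 → 2-byte char #11 = DF BC.
Offset 31: leading byte 0xD9 = 11011001 → 2-byte char #12 = D9 85.
Leading byte 0xD9 = 11011001 matches 110xxxxx → 2-byte sequence.
Byte 1: 0xD9 = 11011001, payload 11001 (5 bits).
Byte 2: 0x85 = 10000101 (10xxxxxx ✓), payload 000101.
Concatenate: 11001000101 = 0x645 (11 bits → U+0645).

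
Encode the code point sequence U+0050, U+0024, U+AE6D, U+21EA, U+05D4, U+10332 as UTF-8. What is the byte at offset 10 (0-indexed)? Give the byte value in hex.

0xF0

U+0050 → 1-byte form 50 at offsets 0–0.
U+0024 → 1-byte form 24 at offsets 1–1.
U+AE6D → 3-byte form EA B9 AD at offsets 2–4.
U+21EA → 3-byte form E2 87 AA at offsets 5–7.
U+05D4 → 2-byte form D7 94 at offsets 8–9.
U+10332 → 4-byte form F0 90 8C B2 at offsets 10–13.
Offset 10 falls in char 6's range; it's byte 1 of F0 90 8C B2 = 0xF0.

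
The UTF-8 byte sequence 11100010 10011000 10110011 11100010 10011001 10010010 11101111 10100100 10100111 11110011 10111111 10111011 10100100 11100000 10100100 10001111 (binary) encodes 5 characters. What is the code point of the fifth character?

U+090F

Offset 0: leading byte 0xE2 = 11100010 → 3-byte char #1 = E2 98 B3.
Offset 3: leading byte 0xE2 = 11100010 → 3-byte char #2 = E2 99 92.
Offset 6: leading byte 0xEF = 11101111 → 3-byte char #3 = EF A4 A7.
Offset 9: leading byte 0xF3 = 11110011 → 4-byte char #4 = F3 BF BB A4.
Offset 13: leading byte 0xE0 = 11100000 → 3-byte char #5 = E0 A4 8F.
Leading byte 0xE0 = 11100000 matches 1110xxxx → 3-byte sequence.
Byte 1: 0xE0 = 11100000, payload 0000 (4 bits).
Byte 2: 0xA4 = 10100100 (10xxxxxx ✓), payload 100100.
Byte 3: 0x8F = 10001111 (10xxxxxx ✓), payload 001111.
Concatenate: 0000100100001111 = 0x90F (16 bits → U+090F).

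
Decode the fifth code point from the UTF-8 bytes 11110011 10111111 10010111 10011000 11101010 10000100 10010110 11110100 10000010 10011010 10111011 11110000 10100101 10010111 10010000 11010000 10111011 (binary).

Offset 0: leading byte 0xF3 = 11110011 → 4-byte char #1 = F3 BF 97 98.
Offset 4: leading byte 0xEA = 11101010 → 3-byte char #2 = EA 84 96.
Offset 7: leading byte 0xF4 = 11110100 → 4-byte char #3 = F4 82 9A BB.
Offset 11: leading byte 0xF0 = 11110000 → 4-byte char #4 = F0 A5 97 90.
Offset 15: leading byte 0xD0 = 11010000 → 2-byte char #5 = D0 BB.
Leading byte 0xD0 = 11010000 matches 110xxxxx → 2-byte sequence.
Byte 1: 0xD0 = 11010000, payload 10000 (5 bits).
Byte 2: 0xBB = 10111011 (10xxxxxx ✓), payload 111011.
Concatenate: 10000111011 = 0x43B (11 bits → U+043B).

U+043B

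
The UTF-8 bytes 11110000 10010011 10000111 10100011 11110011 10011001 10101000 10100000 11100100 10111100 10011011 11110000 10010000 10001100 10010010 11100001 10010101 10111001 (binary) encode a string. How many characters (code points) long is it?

5

Byte at offset 0: 0xF0 = 11110000 → 4-byte char (#1). Advance 4.
Byte at offset 4: 0xF3 = 11110011 → 4-byte char (#2). Advance 4.
Byte at offset 8: 0xE4 = 11100100 → 3-byte char (#3). Advance 3.
Byte at offset 11: 0xF0 = 11110000 → 4-byte char (#4). Advance 4.
Byte at offset 15: 0xE1 = 11100001 → 3-byte char (#5). Advance 3.
Reached end at offset 18 after 5 code points.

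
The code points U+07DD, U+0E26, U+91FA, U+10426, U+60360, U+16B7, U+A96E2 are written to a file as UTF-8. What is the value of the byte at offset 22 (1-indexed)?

0x9B

1-indexed offset 22 is 0-indexed offset 21.
U+07DD → 2-byte form DF 9D at offsets 0–1.
U+0E26 → 3-byte form E0 B8 A6 at offsets 2–4.
U+91FA → 3-byte form E9 87 BA at offsets 5–7.
U+10426 → 4-byte form F0 90 90 A6 at offsets 8–11.
U+60360 → 4-byte form F1 A0 8D A0 at offsets 12–15.
U+16B7 → 3-byte form E1 9A B7 at offsets 16–18.
U+A96E2 → 4-byte form F2 A9 9B A2 at offsets 19–22.
Offset 21 falls in char 7's range; it's byte 3 of F2 A9 9B A2 = 0x9B.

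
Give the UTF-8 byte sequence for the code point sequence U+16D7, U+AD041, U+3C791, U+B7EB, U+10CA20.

E1 9B 97 F2 AD 81 81 F0 BC 9E 91 EB 9F AB F4 8C A8 A0

U+16D7: 3-byte form → E1 9B 97.
U+AD041: 4-byte form → F2 AD 81 81.
U+3C791: 4-byte form → F0 BC 9E 91.
U+B7EB: 3-byte form → EB 9F AB.
U+10CA20: 4-byte form → F4 8C A8 A0.
Concatenated (18 bytes): E1 9B 97 F2 AD 81 81 F0 BC 9E 91 EB 9F AB F4 8C A8 A0.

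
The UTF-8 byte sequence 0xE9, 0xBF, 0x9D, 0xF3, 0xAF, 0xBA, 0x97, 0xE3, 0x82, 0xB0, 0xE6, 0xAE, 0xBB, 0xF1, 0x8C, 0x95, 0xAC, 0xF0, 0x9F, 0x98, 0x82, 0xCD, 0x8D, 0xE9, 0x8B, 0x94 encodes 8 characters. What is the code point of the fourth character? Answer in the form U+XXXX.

U+6BBB

Offset 0: leading byte 0xE9 = 11101001 → 3-byte char #1 = E9 BF 9D.
Offset 3: leading byte 0xF3 = 11110011 → 4-byte char #2 = F3 AF BA 97.
Offset 7: leading byte 0xE3 = 11100011 → 3-byte char #3 = E3 82 B0.
Offset 10: leading byte 0xE6 = 11100110 → 3-byte char #4 = E6 AE BB.
Leading byte 0xE6 = 11100110 matches 1110xxxx → 3-byte sequence.
Byte 1: 0xE6 = 11100110, payload 0110 (4 bits).
Byte 2: 0xAE = 10101110 (10xxxxxx ✓), payload 101110.
Byte 3: 0xBB = 10111011 (10xxxxxx ✓), payload 111011.
Concatenate: 0110101110111011 = 0x6BBB (16 bits → U+6BBB).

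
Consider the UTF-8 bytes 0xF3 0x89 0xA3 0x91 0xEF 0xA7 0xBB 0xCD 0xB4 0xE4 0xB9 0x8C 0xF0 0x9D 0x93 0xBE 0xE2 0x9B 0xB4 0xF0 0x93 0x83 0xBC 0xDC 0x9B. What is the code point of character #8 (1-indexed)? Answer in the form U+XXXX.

Offset 0: leading byte 0xF3 = 11110011 → 4-byte char #1 = F3 89 A3 91.
Offset 4: leading byte 0xEF = 11101111 → 3-byte char #2 = EF A7 BB.
Offset 7: leading byte 0xCD = 11001101 → 2-byte char #3 = CD B4.
Offset 9: leading byte 0xE4 = 11100100 → 3-byte char #4 = E4 B9 8C.
Offset 12: leading byte 0xF0 = 11110000 → 4-byte char #5 = F0 9D 93 BE.
Offset 16: leading byte 0xE2 = 11100010 → 3-byte char #6 = E2 9B B4.
Offset 19: leading byte 0xF0 = 11110000 → 4-byte char #7 = F0 93 83 BC.
Offset 23: leading byte 0xDC = 11011100 → 2-byte char #8 = DC 9B.
Leading byte 0xDC = 11011100 matches 110xxxxx → 2-byte sequence.
Byte 1: 0xDC = 11011100, payload 11100 (5 bits).
Byte 2: 0x9B = 10011011 (10xxxxxx ✓), payload 011011.
Concatenate: 11100011011 = 0x71B (11 bits → U+071B).

U+071B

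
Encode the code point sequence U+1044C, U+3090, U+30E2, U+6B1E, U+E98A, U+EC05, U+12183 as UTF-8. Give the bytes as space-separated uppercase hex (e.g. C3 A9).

U+1044C: 4-byte form → F0 90 91 8C.
U+3090: 3-byte form → E3 82 90.
U+30E2: 3-byte form → E3 83 A2.
U+6B1E: 3-byte form → E6 AC 9E.
U+E98A: 3-byte form → EE A6 8A.
U+EC05: 3-byte form → EE B0 85.
U+12183: 4-byte form → F0 92 86 83.
Concatenated (23 bytes): F0 90 91 8C E3 82 90 E3 83 A2 E6 AC 9E EE A6 8A EE B0 85 F0 92 86 83.

F0 90 91 8C E3 82 90 E3 83 A2 E6 AC 9E EE A6 8A EE B0 85 F0 92 86 83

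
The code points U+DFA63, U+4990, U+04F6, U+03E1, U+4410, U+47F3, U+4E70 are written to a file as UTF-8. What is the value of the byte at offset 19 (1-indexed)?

0xB9

1-indexed offset 19 is 0-indexed offset 18.
U+DFA63 → 4-byte form F3 9F A9 A3 at offsets 0–3.
U+4990 → 3-byte form E4 A6 90 at offsets 4–6.
U+04F6 → 2-byte form D3 B6 at offsets 7–8.
U+03E1 → 2-byte form CF A1 at offsets 9–10.
U+4410 → 3-byte form E4 90 90 at offsets 11–13.
U+47F3 → 3-byte form E4 9F B3 at offsets 14–16.
U+4E70 → 3-byte form E4 B9 B0 at offsets 17–19.
Offset 18 falls in char 7's range; it's byte 2 of E4 B9 B0 = 0xB9.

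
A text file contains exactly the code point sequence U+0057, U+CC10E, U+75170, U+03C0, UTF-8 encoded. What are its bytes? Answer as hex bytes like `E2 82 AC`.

57 F3 8C 84 8E F1 B5 85 B0 CF 80

U+0057: 1-byte form → 57.
U+CC10E: 4-byte form → F3 8C 84 8E.
U+75170: 4-byte form → F1 B5 85 B0.
U+03C0: 2-byte form → CF 80.
Concatenated (11 bytes): 57 F3 8C 84 8E F1 B5 85 B0 CF 80.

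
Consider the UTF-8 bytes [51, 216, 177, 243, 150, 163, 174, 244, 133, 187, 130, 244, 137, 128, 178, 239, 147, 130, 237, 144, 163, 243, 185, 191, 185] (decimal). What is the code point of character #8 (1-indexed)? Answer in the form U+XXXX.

U+F9FF9

Offset 0: leading byte 0x33 = 00110011 → 1-byte char #1 = 33.
Offset 1: leading byte 0xD8 = 11011000 → 2-byte char #2 = D8 B1.
Offset 3: leading byte 0xF3 = 11110011 → 4-byte char #3 = F3 96 A3 AE.
Offset 7: leading byte 0xF4 = 11110100 → 4-byte char #4 = F4 85 BB 82.
Offset 11: leading byte 0xF4 = 11110100 → 4-byte char #5 = F4 89 80 B2.
Offset 15: leading byte 0xEF = 11101111 → 3-byte char #6 = EF 93 82.
Offset 18: leading byte 0xED = 11101101 → 3-byte char #7 = ED 90 A3.
Offset 21: leading byte 0xF3 = 11110011 → 4-byte char #8 = F3 B9 BF B9.
Leading byte 0xF3 = 11110011 matches 11110xxx → 4-byte sequence.
Byte 1: 0xF3 = 11110011, payload 011 (3 bits).
Byte 2: 0xB9 = 10111001 (10xxxxxx ✓), payload 111001.
Byte 3: 0xBF = 10111111 (10xxxxxx ✓), payload 111111.
Byte 4: 0xB9 = 10111001 (10xxxxxx ✓), payload 111001.
Concatenate: 011111001111111111001 = 0xF9FF9 (21 bits → U+F9FF9).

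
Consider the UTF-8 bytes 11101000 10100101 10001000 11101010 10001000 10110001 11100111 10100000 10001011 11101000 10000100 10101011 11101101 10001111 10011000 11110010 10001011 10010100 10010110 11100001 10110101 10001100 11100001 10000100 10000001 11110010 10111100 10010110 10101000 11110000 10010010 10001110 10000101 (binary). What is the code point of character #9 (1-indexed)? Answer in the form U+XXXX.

Offset 0: leading byte 0xE8 = 11101000 → 3-byte char #1 = E8 A5 88.
Offset 3: leading byte 0xEA = 11101010 → 3-byte char #2 = EA 88 B1.
Offset 6: leading byte 0xE7 = 11100111 → 3-byte char #3 = E7 A0 8B.
Offset 9: leading byte 0xE8 = 11101000 → 3-byte char #4 = E8 84 AB.
Offset 12: leading byte 0xED = 11101101 → 3-byte char #5 = ED 8F 98.
Offset 15: leading byte 0xF2 = 11110010 → 4-byte char #6 = F2 8B 94 96.
Offset 19: leading byte 0xE1 = 11100001 → 3-byte char #7 = E1 B5 8C.
Offset 22: leading byte 0xE1 = 11100001 → 3-byte char #8 = E1 84 81.
Offset 25: leading byte 0xF2 = 11110010 → 4-byte char #9 = F2 BC 96 A8.
Leading byte 0xF2 = 11110010 matches 11110xxx → 4-byte sequence.
Byte 1: 0xF2 = 11110010, payload 010 (3 bits).
Byte 2: 0xBC = 10111100 (10xxxxxx ✓), payload 111100.
Byte 3: 0x96 = 10010110 (10xxxxxx ✓), payload 010110.
Byte 4: 0xA8 = 10101000 (10xxxxxx ✓), payload 101000.
Concatenate: 010111100010110101000 = 0xBC5A8 (21 bits → U+BC5A8).

U+BC5A8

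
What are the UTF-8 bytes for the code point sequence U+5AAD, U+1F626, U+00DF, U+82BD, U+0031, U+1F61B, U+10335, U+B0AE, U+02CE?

E5 AA AD F0 9F 98 A6 C3 9F E8 8A BD 31 F0 9F 98 9B F0 90 8C B5 EB 82 AE CB 8E

U+5AAD: 3-byte form → E5 AA AD.
U+1F626: 4-byte form → F0 9F 98 A6.
U+00DF: 2-byte form → C3 9F.
U+82BD: 3-byte form → E8 8A BD.
U+0031: 1-byte form → 31.
U+1F61B: 4-byte form → F0 9F 98 9B.
U+10335: 4-byte form → F0 90 8C B5.
U+B0AE: 3-byte form → EB 82 AE.
U+02CE: 2-byte form → CB 8E.
Concatenated (26 bytes): E5 AA AD F0 9F 98 A6 C3 9F E8 8A BD 31 F0 9F 98 9B F0 90 8C B5 EB 82 AE CB 8E.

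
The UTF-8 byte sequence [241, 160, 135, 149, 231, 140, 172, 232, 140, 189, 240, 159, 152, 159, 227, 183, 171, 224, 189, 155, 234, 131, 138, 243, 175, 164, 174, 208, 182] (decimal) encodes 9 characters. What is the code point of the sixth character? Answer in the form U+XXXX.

U+0F5B

Offset 0: leading byte 0xF1 = 11110001 → 4-byte char #1 = F1 A0 87 95.
Offset 4: leading byte 0xE7 = 11100111 → 3-byte char #2 = E7 8C AC.
Offset 7: leading byte 0xE8 = 11101000 → 3-byte char #3 = E8 8C BD.
Offset 10: leading byte 0xF0 = 11110000 → 4-byte char #4 = F0 9F 98 9F.
Offset 14: leading byte 0xE3 = 11100011 → 3-byte char #5 = E3 B7 AB.
Offset 17: leading byte 0xE0 = 11100000 → 3-byte char #6 = E0 BD 9B.
Leading byte 0xE0 = 11100000 matches 1110xxxx → 3-byte sequence.
Byte 1: 0xE0 = 11100000, payload 0000 (4 bits).
Byte 2: 0xBD = 10111101 (10xxxxxx ✓), payload 111101.
Byte 3: 0x9B = 10011011 (10xxxxxx ✓), payload 011011.
Concatenate: 0000111101011011 = 0xF5B (16 bits → U+0F5B).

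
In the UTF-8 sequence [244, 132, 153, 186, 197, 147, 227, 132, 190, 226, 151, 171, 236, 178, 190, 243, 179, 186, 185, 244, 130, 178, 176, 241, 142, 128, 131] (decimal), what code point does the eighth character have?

U+4E003

Offset 0: leading byte 0xF4 = 11110100 → 4-byte char #1 = F4 84 99 BA.
Offset 4: leading byte 0xC5 = 11000101 → 2-byte char #2 = C5 93.
Offset 6: leading byte 0xE3 = 11100011 → 3-byte char #3 = E3 84 BE.
Offset 9: leading byte 0xE2 = 11100010 → 3-byte char #4 = E2 97 AB.
Offset 12: leading byte 0xEC = 11101100 → 3-byte char #5 = EC B2 BE.
Offset 15: leading byte 0xF3 = 11110011 → 4-byte char #6 = F3 B3 BA B9.
Offset 19: leading byte 0xF4 = 11110100 → 4-byte char #7 = F4 82 B2 B0.
Offset 23: leading byte 0xF1 = 11110001 → 4-byte char #8 = F1 8E 80 83.
Leading byte 0xF1 = 11110001 matches 11110xxx → 4-byte sequence.
Byte 1: 0xF1 = 11110001, payload 001 (3 bits).
Byte 2: 0x8E = 10001110 (10xxxxxx ✓), payload 001110.
Byte 3: 0x80 = 10000000 (10xxxxxx ✓), payload 000000.
Byte 4: 0x83 = 10000011 (10xxxxxx ✓), payload 000011.
Concatenate: 001001110000000000011 = 0x4E003 (21 bits → U+4E003).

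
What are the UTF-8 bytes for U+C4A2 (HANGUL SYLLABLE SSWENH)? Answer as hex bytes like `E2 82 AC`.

EC 92 A2

U+C4A2 = 0xC4A2 = 50338 decimal. In range U+0800–U+FFFF → 3-byte form: 1110xxxx 10xxxxxx 10xxxxxx.
Binary (16 bits): 1100010010100010.
Split 4+6+6: 1100 | 010010 | 100010.
Byte 1: 11101100 = 0xEC.
Byte 2: 10010010 = 0x92.
Byte 3: 10100010 = 0xA2.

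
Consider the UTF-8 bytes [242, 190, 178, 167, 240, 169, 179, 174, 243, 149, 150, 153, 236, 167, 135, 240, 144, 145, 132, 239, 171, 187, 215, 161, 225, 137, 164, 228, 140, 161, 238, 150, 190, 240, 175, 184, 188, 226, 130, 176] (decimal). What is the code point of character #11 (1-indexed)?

U+2FE3C

Offset 0: leading byte 0xF2 = 11110010 → 4-byte char #1 = F2 BE B2 A7.
Offset 4: leading byte 0xF0 = 11110000 → 4-byte char #2 = F0 A9 B3 AE.
Offset 8: leading byte 0xF3 = 11110011 → 4-byte char #3 = F3 95 96 99.
Offset 12: leading byte 0xEC = 11101100 → 3-byte char #4 = EC A7 87.
Offset 15: leading byte 0xF0 = 11110000 → 4-byte char #5 = F0 90 91 84.
Offset 19: leading byte 0xEF = 11101111 → 3-byte char #6 = EF AB BB.
Offset 22: leading byte 0xD7 = 11010111 → 2-byte char #7 = D7 A1.
Offset 24: leading byte 0xE1 = 11100001 → 3-byte char #8 = E1 89 A4.
Offset 27: leading byte 0xE4 = 11100100 → 3-byte char #9 = E4 8C A1.
Offset 30: leading byte 0xEE = 11101110 → 3-byte char #10 = EE 96 BE.
Offset 33: leading byte 0xF0 = 11110000 → 4-byte char #11 = F0 AF B8 BC.
Leading byte 0xF0 = 11110000 matches 11110xxx → 4-byte sequence.
Byte 1: 0xF0 = 11110000, payload 000 (3 bits).
Byte 2: 0xAF = 10101111 (10xxxxxx ✓), payload 101111.
Byte 3: 0xB8 = 10111000 (10xxxxxx ✓), payload 111000.
Byte 4: 0xBC = 10111100 (10xxxxxx ✓), payload 111100.
Concatenate: 000101111111000111100 = 0x2FE3C (21 bits → U+2FE3C).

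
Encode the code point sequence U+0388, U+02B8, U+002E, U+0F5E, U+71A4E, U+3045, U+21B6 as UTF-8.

U+0388: 2-byte form → CE 88.
U+02B8: 2-byte form → CA B8.
U+002E: 1-byte form → 2E.
U+0F5E: 3-byte form → E0 BD 9E.
U+71A4E: 4-byte form → F1 B1 A9 8E.
U+3045: 3-byte form → E3 81 85.
U+21B6: 3-byte form → E2 86 B6.
Concatenated (18 bytes): CE 88 CA B8 2E E0 BD 9E F1 B1 A9 8E E3 81 85 E2 86 B6.

CE 88 CA B8 2E E0 BD 9E F1 B1 A9 8E E3 81 85 E2 86 B6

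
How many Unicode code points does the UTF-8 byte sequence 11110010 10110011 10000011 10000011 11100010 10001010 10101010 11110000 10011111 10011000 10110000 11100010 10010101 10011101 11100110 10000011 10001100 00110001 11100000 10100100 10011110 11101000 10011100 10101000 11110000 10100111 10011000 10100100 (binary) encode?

9

Byte at offset 0: 0xF2 = 11110010 → 4-byte char (#1). Advance 4.
Byte at offset 4: 0xE2 = 11100010 → 3-byte char (#2). Advance 3.
Byte at offset 7: 0xF0 = 11110000 → 4-byte char (#3). Advance 4.
Byte at offset 11: 0xE2 = 11100010 → 3-byte char (#4). Advance 3.
Byte at offset 14: 0xE6 = 11100110 → 3-byte char (#5). Advance 3.
Byte at offset 17: 0x31 = 00110001 → 1-byte char (#6). Advance 1.
Byte at offset 18: 0xE0 = 11100000 → 3-byte char (#7). Advance 3.
Byte at offset 21: 0xE8 = 11101000 → 3-byte char (#8). Advance 3.
Byte at offset 24: 0xF0 = 11110000 → 4-byte char (#9). Advance 4.
Reached end at offset 28 after 9 code points.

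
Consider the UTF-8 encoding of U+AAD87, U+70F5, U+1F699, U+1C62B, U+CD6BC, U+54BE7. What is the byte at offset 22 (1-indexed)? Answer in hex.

0xAF

1-indexed offset 22 is 0-indexed offset 21.
U+AAD87 → 4-byte form F2 AA B6 87 at offsets 0–3.
U+70F5 → 3-byte form E7 83 B5 at offsets 4–6.
U+1F699 → 4-byte form F0 9F 9A 99 at offsets 7–10.
U+1C62B → 4-byte form F0 9C 98 AB at offsets 11–14.
U+CD6BC → 4-byte form F3 8D 9A BC at offsets 15–18.
U+54BE7 → 4-byte form F1 94 AF A7 at offsets 19–22.
Offset 21 falls in char 6's range; it's byte 3 of F1 94 AF A7 = 0xAF.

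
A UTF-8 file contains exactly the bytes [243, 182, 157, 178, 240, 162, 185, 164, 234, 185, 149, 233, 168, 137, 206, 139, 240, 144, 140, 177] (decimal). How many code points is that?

Byte at offset 0: 0xF3 = 11110011 → 4-byte char (#1). Advance 4.
Byte at offset 4: 0xF0 = 11110000 → 4-byte char (#2). Advance 4.
Byte at offset 8: 0xEA = 11101010 → 3-byte char (#3). Advance 3.
Byte at offset 11: 0xE9 = 11101001 → 3-byte char (#4). Advance 3.
Byte at offset 14: 0xCE = 11001110 → 2-byte char (#5). Advance 2.
Byte at offset 16: 0xF0 = 11110000 → 4-byte char (#6). Advance 4.
Reached end at offset 20 after 6 code points.

6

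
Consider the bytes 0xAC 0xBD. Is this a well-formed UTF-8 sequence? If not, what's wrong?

invalid (continuation byte with no leading byte)

Byte 0xAC = 10101100 has the form 10xxxxxx — a continuation byte — but there is no preceding leading byte.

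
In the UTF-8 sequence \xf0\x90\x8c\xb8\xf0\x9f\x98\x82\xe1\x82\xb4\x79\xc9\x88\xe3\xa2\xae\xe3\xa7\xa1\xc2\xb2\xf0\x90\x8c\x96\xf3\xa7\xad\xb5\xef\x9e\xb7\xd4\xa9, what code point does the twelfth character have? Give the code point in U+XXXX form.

Offset 0: leading byte 0xF0 = 11110000 → 4-byte char #1 = F0 90 8C B8.
Offset 4: leading byte 0xF0 = 11110000 → 4-byte char #2 = F0 9F 98 82.
Offset 8: leading byte 0xE1 = 11100001 → 3-byte char #3 = E1 82 B4.
Offset 11: leading byte 0x79 = 01111001 → 1-byte char #4 = 79.
Offset 12: leading byte 0xC9 = 11001001 → 2-byte char #5 = C9 88.
Offset 14: leading byte 0xE3 = 11100011 → 3-byte char #6 = E3 A2 AE.
Offset 17: leading byte 0xE3 = 11100011 → 3-byte char #7 = E3 A7 A1.
Offset 20: leading byte 0xC2 = 11000010 → 2-byte char #8 = C2 B2.
Offset 22: leading byte 0xF0 = 11110000 → 4-byte char #9 = F0 90 8C 96.
Offset 26: leading byte 0xF3 = 11110011 → 4-byte char #10 = F3 A7 AD B5.
Offset 30: leading byte 0xEF = 11101111 → 3-byte char #11 = EF 9E B7.
Offset 33: leading byte 0xD4 = 11010100 → 2-byte char #12 = D4 A9.
Leading byte 0xD4 = 11010100 matches 110xxxxx → 2-byte sequence.
Byte 1: 0xD4 = 11010100, payload 10100 (5 bits).
Byte 2: 0xA9 = 10101001 (10xxxxxx ✓), payload 101001.
Concatenate: 10100101001 = 0x529 (11 bits → U+0529).

U+0529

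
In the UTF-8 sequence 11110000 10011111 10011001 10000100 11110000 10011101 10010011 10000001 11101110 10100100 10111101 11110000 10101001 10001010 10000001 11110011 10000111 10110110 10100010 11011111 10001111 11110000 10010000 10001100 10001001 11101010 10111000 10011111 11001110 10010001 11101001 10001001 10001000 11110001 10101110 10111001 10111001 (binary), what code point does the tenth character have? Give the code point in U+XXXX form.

U+9248

Offset 0: leading byte 0xF0 = 11110000 → 4-byte char #1 = F0 9F 99 84.
Offset 4: leading byte 0xF0 = 11110000 → 4-byte char #2 = F0 9D 93 81.
Offset 8: leading byte 0xEE = 11101110 → 3-byte char #3 = EE A4 BD.
Offset 11: leading byte 0xF0 = 11110000 → 4-byte char #4 = F0 A9 8A 81.
Offset 15: leading byte 0xF3 = 11110011 → 4-byte char #5 = F3 87 B6 A2.
Offset 19: leading byte 0xDF = 11011111 → 2-byte char #6 = DF 8F.
Offset 21: leading byte 0xF0 = 11110000 → 4-byte char #7 = F0 90 8C 89.
Offset 25: leading byte 0xEA = 11101010 → 3-byte char #8 = EA B8 9F.
Offset 28: leading byte 0xCE = 11001110 → 2-byte char #9 = CE 91.
Offset 30: leading byte 0xE9 = 11101001 → 3-byte char #10 = E9 89 88.
Leading byte 0xE9 = 11101001 matches 1110xxxx → 3-byte sequence.
Byte 1: 0xE9 = 11101001, payload 1001 (4 bits).
Byte 2: 0x89 = 10001001 (10xxxxxx ✓), payload 001001.
Byte 3: 0x88 = 10001000 (10xxxxxx ✓), payload 001000.
Concatenate: 1001001001001000 = 0x9248 (16 bits → U+9248).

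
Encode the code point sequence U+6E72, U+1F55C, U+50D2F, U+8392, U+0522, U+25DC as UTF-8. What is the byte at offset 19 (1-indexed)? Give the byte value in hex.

1-indexed offset 19 is 0-indexed offset 18.
U+6E72 → 3-byte form E6 B9 B2 at offsets 0–2.
U+1F55C → 4-byte form F0 9F 95 9C at offsets 3–6.
U+50D2F → 4-byte form F1 90 B4 AF at offsets 7–10.
U+8392 → 3-byte form E8 8E 92 at offsets 11–13.
U+0522 → 2-byte form D4 A2 at offsets 14–15.
U+25DC → 3-byte form E2 97 9C at offsets 16–18.
Offset 18 falls in char 6's range; it's byte 3 of E2 97 9C = 0x9C.

0x9C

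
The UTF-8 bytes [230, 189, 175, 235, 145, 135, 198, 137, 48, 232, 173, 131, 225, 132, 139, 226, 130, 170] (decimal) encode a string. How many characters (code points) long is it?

Byte at offset 0: 0xE6 = 11100110 → 3-byte char (#1). Advance 3.
Byte at offset 3: 0xEB = 11101011 → 3-byte char (#2). Advance 3.
Byte at offset 6: 0xC6 = 11000110 → 2-byte char (#3). Advance 2.
Byte at offset 8: 0x30 = 00110000 → 1-byte char (#4). Advance 1.
Byte at offset 9: 0xE8 = 11101000 → 3-byte char (#5). Advance 3.
Byte at offset 12: 0xE1 = 11100001 → 3-byte char (#6). Advance 3.
Byte at offset 15: 0xE2 = 11100010 → 3-byte char (#7). Advance 3.
Reached end at offset 18 after 7 code points.

7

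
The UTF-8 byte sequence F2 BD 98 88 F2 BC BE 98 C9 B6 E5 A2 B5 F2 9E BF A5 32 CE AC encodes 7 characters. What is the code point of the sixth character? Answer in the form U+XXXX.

Offset 0: leading byte 0xF2 = 11110010 → 4-byte char #1 = F2 BD 98 88.
Offset 4: leading byte 0xF2 = 11110010 → 4-byte char #2 = F2 BC BE 98.
Offset 8: leading byte 0xC9 = 11001001 → 2-byte char #3 = C9 B6.
Offset 10: leading byte 0xE5 = 11100101 → 3-byte char #4 = E5 A2 B5.
Offset 13: leading byte 0xF2 = 11110010 → 4-byte char #5 = F2 9E BF A5.
Offset 17: leading byte 0x32 = 00110010 → 1-byte char #6 = 32.
Leading byte 0x32 = 00110010 matches 0xxxxxxx → 1-byte sequence.
Byte 1: 0x32 = 00110010, payload 0110010 (7 bits).
Concatenate: 0110010 = 0x32 (7 bits → U+0032).

U+0032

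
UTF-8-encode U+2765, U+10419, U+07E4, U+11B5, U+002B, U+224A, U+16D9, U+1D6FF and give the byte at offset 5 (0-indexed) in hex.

0x90

U+2765 → 3-byte form E2 9D A5 at offsets 0–2.
U+10419 → 4-byte form F0 90 90 99 at offsets 3–6.
Offset 5 falls in char 2's range; it's byte 3 of F0 90 90 99 = 0x90.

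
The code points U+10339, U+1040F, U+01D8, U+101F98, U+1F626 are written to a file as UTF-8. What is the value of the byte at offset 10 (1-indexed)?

0x98

1-indexed offset 10 is 0-indexed offset 9.
U+10339 → 4-byte form F0 90 8C B9 at offsets 0–3.
U+1040F → 4-byte form F0 90 90 8F at offsets 4–7.
U+01D8 → 2-byte form C7 98 at offsets 8–9.
Offset 9 falls in char 3's range; it's byte 2 of C7 98 = 0x98.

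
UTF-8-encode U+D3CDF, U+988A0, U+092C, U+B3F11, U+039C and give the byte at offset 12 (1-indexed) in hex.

1-indexed offset 12 is 0-indexed offset 11.
U+D3CDF → 4-byte form F3 93 B3 9F at offsets 0–3.
U+988A0 → 4-byte form F2 98 A2 A0 at offsets 4–7.
U+092C → 3-byte form E0 A4 AC at offsets 8–10.
U+B3F11 → 4-byte form F2 B3 BC 91 at offsets 11–14.
Offset 11 falls in char 4's range; it's byte 1 of F2 B3 BC 91 = 0xF2.

0xF2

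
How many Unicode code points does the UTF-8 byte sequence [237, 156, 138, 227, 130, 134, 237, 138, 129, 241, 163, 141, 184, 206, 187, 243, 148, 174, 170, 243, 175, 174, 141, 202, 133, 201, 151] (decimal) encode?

9

Byte at offset 0: 0xED = 11101101 → 3-byte char (#1). Advance 3.
Byte at offset 3: 0xE3 = 11100011 → 3-byte char (#2). Advance 3.
Byte at offset 6: 0xED = 11101101 → 3-byte char (#3). Advance 3.
Byte at offset 9: 0xF1 = 11110001 → 4-byte char (#4). Advance 4.
Byte at offset 13: 0xCE = 11001110 → 2-byte char (#5). Advance 2.
Byte at offset 15: 0xF3 = 11110011 → 4-byte char (#6). Advance 4.
Byte at offset 19: 0xF3 = 11110011 → 4-byte char (#7). Advance 4.
Byte at offset 23: 0xCA = 11001010 → 2-byte char (#8). Advance 2.
Byte at offset 25: 0xC9 = 11001001 → 2-byte char (#9). Advance 2.
Reached end at offset 27 after 9 code points.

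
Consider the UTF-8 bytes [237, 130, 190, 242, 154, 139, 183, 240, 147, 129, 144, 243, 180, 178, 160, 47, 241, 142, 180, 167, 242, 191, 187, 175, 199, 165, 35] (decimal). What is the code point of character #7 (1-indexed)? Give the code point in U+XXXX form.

Offset 0: leading byte 0xED = 11101101 → 3-byte char #1 = ED 82 BE.
Offset 3: leading byte 0xF2 = 11110010 → 4-byte char #2 = F2 9A 8B B7.
Offset 7: leading byte 0xF0 = 11110000 → 4-byte char #3 = F0 93 81 90.
Offset 11: leading byte 0xF3 = 11110011 → 4-byte char #4 = F3 B4 B2 A0.
Offset 15: leading byte 0x2F = 00101111 → 1-byte char #5 = 2F.
Offset 16: leading byte 0xF1 = 11110001 → 4-byte char #6 = F1 8E B4 A7.
Offset 20: leading byte 0xF2 = 11110010 → 4-byte char #7 = F2 BF BB AF.
Leading byte 0xF2 = 11110010 matches 11110xxx → 4-byte sequence.
Byte 1: 0xF2 = 11110010, payload 010 (3 bits).
Byte 2: 0xBF = 10111111 (10xxxxxx ✓), payload 111111.
Byte 3: 0xBB = 10111011 (10xxxxxx ✓), payload 111011.
Byte 4: 0xAF = 10101111 (10xxxxxx ✓), payload 101111.
Concatenate: 010111111111011101111 = 0xBFEEF (21 bits → U+BFEEF).

U+BFEEF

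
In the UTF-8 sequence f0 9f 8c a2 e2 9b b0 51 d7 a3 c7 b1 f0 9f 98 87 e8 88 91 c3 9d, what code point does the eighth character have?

Offset 0: leading byte 0xF0 = 11110000 → 4-byte char #1 = F0 9F 8C A2.
Offset 4: leading byte 0xE2 = 11100010 → 3-byte char #2 = E2 9B B0.
Offset 7: leading byte 0x51 = 01010001 → 1-byte char #3 = 51.
Offset 8: leading byte 0xD7 = 11010111 → 2-byte char #4 = D7 A3.
Offset 10: leading byte 0xC7 = 11000111 → 2-byte char #5 = C7 B1.
Offset 12: leading byte 0xF0 = 11110000 → 4-byte char #6 = F0 9F 98 87.
Offset 16: leading byte 0xE8 = 11101000 → 3-byte char #7 = E8 88 91.
Offset 19: leading byte 0xC3 = 11000011 → 2-byte char #8 = C3 9D.
Leading byte 0xC3 = 11000011 matches 110xxxxx → 2-byte sequence.
Byte 1: 0xC3 = 11000011, payload 00011 (5 bits).
Byte 2: 0x9D = 10011101 (10xxxxxx ✓), payload 011101.
Concatenate: 00011011101 = 0xDD (11 bits → U+00DD).

U+00DD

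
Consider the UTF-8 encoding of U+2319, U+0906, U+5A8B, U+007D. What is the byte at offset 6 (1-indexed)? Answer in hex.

0x86

1-indexed offset 6 is 0-indexed offset 5.
U+2319 → 3-byte form E2 8C 99 at offsets 0–2.
U+0906 → 3-byte form E0 A4 86 at offsets 3–5.
Offset 5 falls in char 2's range; it's byte 3 of E0 A4 86 = 0x86.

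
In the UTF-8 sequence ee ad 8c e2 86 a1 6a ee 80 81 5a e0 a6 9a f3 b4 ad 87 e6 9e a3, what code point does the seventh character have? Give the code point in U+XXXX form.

Offset 0: leading byte 0xEE = 11101110 → 3-byte char #1 = EE AD 8C.
Offset 3: leading byte 0xE2 = 11100010 → 3-byte char #2 = E2 86 A1.
Offset 6: leading byte 0x6A = 01101010 → 1-byte char #3 = 6A.
Offset 7: leading byte 0xEE = 11101110 → 3-byte char #4 = EE 80 81.
Offset 10: leading byte 0x5A = 01011010 → 1-byte char #5 = 5A.
Offset 11: leading byte 0xE0 = 11100000 → 3-byte char #6 = E0 A6 9A.
Offset 14: leading byte 0xF3 = 11110011 → 4-byte char #7 = F3 B4 AD 87.
Leading byte 0xF3 = 11110011 matches 11110xxx → 4-byte sequence.
Byte 1: 0xF3 = 11110011, payload 011 (3 bits).
Byte 2: 0xB4 = 10110100 (10xxxxxx ✓), payload 110100.
Byte 3: 0xAD = 10101101 (10xxxxxx ✓), payload 101101.
Byte 4: 0x87 = 10000111 (10xxxxxx ✓), payload 000111.
Concatenate: 011110100101101000111 = 0xF4B47 (21 bits → U+F4B47).

U+F4B47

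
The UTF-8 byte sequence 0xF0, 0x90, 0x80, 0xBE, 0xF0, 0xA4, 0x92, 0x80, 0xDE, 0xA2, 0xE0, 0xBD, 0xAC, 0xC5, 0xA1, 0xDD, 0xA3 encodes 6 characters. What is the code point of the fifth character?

Offset 0: leading byte 0xF0 = 11110000 → 4-byte char #1 = F0 90 80 BE.
Offset 4: leading byte 0xF0 = 11110000 → 4-byte char #2 = F0 A4 92 80.
Offset 8: leading byte 0xDE = 11011110 → 2-byte char #3 = DE A2.
Offset 10: leading byte 0xE0 = 11100000 → 3-byte char #4 = E0 BD AC.
Offset 13: leading byte 0xC5 = 11000101 → 2-byte char #5 = C5 A1.
Leading byte 0xC5 = 11000101 matches 110xxxxx → 2-byte sequence.
Byte 1: 0xC5 = 11000101, payload 00101 (5 bits).
Byte 2: 0xA1 = 10100001 (10xxxxxx ✓), payload 100001.
Concatenate: 00101100001 = 0x161 (11 bits → U+0161).

U+0161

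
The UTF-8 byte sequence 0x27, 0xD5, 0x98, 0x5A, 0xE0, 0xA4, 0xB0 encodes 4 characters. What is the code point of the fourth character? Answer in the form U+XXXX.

U+0930

Offset 0: leading byte 0x27 = 00100111 → 1-byte char #1 = 27.
Offset 1: leading byte 0xD5 = 11010101 → 2-byte char #2 = D5 98.
Offset 3: leading byte 0x5A = 01011010 → 1-byte char #3 = 5A.
Offset 4: leading byte 0xE0 = 11100000 → 3-byte char #4 = E0 A4 B0.
Leading byte 0xE0 = 11100000 matches 1110xxxx → 3-byte sequence.
Byte 1: 0xE0 = 11100000, payload 0000 (4 bits).
Byte 2: 0xA4 = 10100100 (10xxxxxx ✓), payload 100100.
Byte 3: 0xB0 = 10110000 (10xxxxxx ✓), payload 110000.
Concatenate: 0000100100110000 = 0x930 (16 bits → U+0930).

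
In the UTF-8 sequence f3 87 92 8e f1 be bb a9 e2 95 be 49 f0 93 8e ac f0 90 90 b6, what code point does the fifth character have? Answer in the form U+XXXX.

Offset 0: leading byte 0xF3 = 11110011 → 4-byte char #1 = F3 87 92 8E.
Offset 4: leading byte 0xF1 = 11110001 → 4-byte char #2 = F1 BE BB A9.
Offset 8: leading byte 0xE2 = 11100010 → 3-byte char #3 = E2 95 BE.
Offset 11: leading byte 0x49 = 01001001 → 1-byte char #4 = 49.
Offset 12: leading byte 0xF0 = 11110000 → 4-byte char #5 = F0 93 8E AC.
Leading byte 0xF0 = 11110000 matches 11110xxx → 4-byte sequence.
Byte 1: 0xF0 = 11110000, payload 000 (3 bits).
Byte 2: 0x93 = 10010011 (10xxxxxx ✓), payload 010011.
Byte 3: 0x8E = 10001110 (10xxxxxx ✓), payload 001110.
Byte 4: 0xAC = 10101100 (10xxxxxx ✓), payload 101100.
Concatenate: 000010011001110101100 = 0x133AC (21 bits → U+133AC).

U+133AC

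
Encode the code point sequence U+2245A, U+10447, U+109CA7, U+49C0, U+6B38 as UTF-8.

U+2245A: 4-byte form → F0 A2 91 9A.
U+10447: 4-byte form → F0 90 91 87.
U+109CA7: 4-byte form → F4 89 B2 A7.
U+49C0: 3-byte form → E4 A7 80.
U+6B38: 3-byte form → E6 AC B8.
Concatenated (18 bytes): F0 A2 91 9A F0 90 91 87 F4 89 B2 A7 E4 A7 80 E6 AC B8.

F0 A2 91 9A F0 90 91 87 F4 89 B2 A7 E4 A7 80 E6 AC B8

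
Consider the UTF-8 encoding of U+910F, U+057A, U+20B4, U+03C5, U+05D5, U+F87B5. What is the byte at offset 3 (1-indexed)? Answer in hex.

0x8F

1-indexed offset 3 is 0-indexed offset 2.
U+910F → 3-byte form E9 84 8F at offsets 0–2.
Offset 2 falls in char 1's range; it's byte 3 of E9 84 8F = 0x8F.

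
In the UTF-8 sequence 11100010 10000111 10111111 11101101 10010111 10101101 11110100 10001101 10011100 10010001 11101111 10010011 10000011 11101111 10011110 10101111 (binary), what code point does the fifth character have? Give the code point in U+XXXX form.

Offset 0: leading byte 0xE2 = 11100010 → 3-byte char #1 = E2 87 BF.
Offset 3: leading byte 0xED = 11101101 → 3-byte char #2 = ED 97 AD.
Offset 6: leading byte 0xF4 = 11110100 → 4-byte char #3 = F4 8D 9C 91.
Offset 10: leading byte 0xEF = 11101111 → 3-byte char #4 = EF 93 83.
Offset 13: leading byte 0xEF = 11101111 → 3-byte char #5 = EF 9E AF.
Leading byte 0xEF = 11101111 matches 1110xxxx → 3-byte sequence.
Byte 1: 0xEF = 11101111, payload 1111 (4 bits).
Byte 2: 0x9E = 10011110 (10xxxxxx ✓), payload 011110.
Byte 3: 0xAF = 10101111 (10xxxxxx ✓), payload 101111.
Concatenate: 1111011110101111 = 0xF7AF (16 bits → U+F7AF).

U+F7AF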